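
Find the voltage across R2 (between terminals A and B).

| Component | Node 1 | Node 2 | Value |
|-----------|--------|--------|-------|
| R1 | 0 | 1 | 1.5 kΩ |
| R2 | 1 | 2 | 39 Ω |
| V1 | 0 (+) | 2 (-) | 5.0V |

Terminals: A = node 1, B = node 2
R1 and R2 are in series across V1 (node 0 → node 1 → node 2), and the output A–B is taken across R2, so this is a voltage divider.
Series current: I = V1/(R1 + R2) = 5/(1500 + 39) = 5/1539 = 0.003249 A
V_R2 = I × R2 = V1 × R2/(R1 + R2) = 5 × 39/1539 = 0.1267 V

Final answer: 0.1267 V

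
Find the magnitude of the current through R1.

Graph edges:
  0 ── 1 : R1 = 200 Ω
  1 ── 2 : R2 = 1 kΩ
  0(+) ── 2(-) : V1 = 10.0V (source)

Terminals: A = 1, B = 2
Nodal analysis, taking node 2 as the 0 V reference.
Source V1 fixes V_0 = 10 V.
KCL at each unknown node (sum of currents leaving = 0; resistances in Ω):
  Node 1: (V_1 - 10)/200 + (V_1 - 0)/1000 = 0
Collecting terms: 0.006 × V_1 = 0.05  =>  V_1 = 8.333 V
I_R1 = (V_0 - V_1)/R1 = (10 - 8.333)/200 = 0.008333 A
|I_R1| = 0.008333 A

Final answer: |I_R1| = 0.008333 A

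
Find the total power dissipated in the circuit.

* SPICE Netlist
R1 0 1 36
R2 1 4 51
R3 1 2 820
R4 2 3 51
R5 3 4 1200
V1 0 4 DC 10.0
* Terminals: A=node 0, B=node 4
Nodal analysis, taking node 4 as the 0 V reference.
Source V1 fixes V_0 = 10 V.
KCL at each unknown node (sum of currents leaving = 0; resistances in Ω):
  Node 1: (V_1 - 10)/36 + (V_1 - 0)/51 + (V_1 - V_2)/820 = 0
  Node 2: (V_2 - V_1)/820 + (V_2 - V_3)/51 = 0
  Node 3: (V_3 - V_2)/51 + (V_3 - 0)/1200 = 0
Collecting terms (coefficients in siemens):
  0.04861·V_1 - 0.00122·V_2 = 0.2778
  0.02083·V_2 - 0.00122·V_1 - 0.01961·V_3 = 0
  0.02044·V_3 - 0.01961·V_2 = 0
Solving these 3 simultaneous equations (Gaussian elimination) gives:
  V_1 = 5.803 V, V_2 = 3.505 V, V_3 = 3.362 V
Power in each resistor, P = (ΔV)²/R:
  P_R1 = (10 - 5.803)²/36 = 0.4893 W
  P_R2 = (5.803 - 0)²/51 = 0.6603 W
  P_R3 = (5.803 - 3.505)²/820 = 0.006438 W
  P_R4 = (3.505 - 3.362)²/51 = 0.0004004 W
  P_R5 = (3.362 - 0)²/1200 = 0.009421 W
P_total = P_R1 + P_R2 + P_R3 + P_R4 + P_R5 = 1.166 W

Final answer: 1.166 W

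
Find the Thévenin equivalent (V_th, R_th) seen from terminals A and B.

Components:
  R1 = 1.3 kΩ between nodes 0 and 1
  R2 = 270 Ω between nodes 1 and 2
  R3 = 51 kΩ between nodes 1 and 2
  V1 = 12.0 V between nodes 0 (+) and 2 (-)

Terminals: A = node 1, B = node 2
Step 1 — V_th is the open-circuit voltage V_A - V_B (nothing connected across the terminals).
Nodal analysis, taking node 2 as the 0 V reference.
Source V1 fixes V_0 = 12 V.
KCL at each unknown node (sum of currents leaving = 0; resistances in Ω):
  Node 1: (V_1 - 12)/1300 + (V_1 - 0)/270 + (V_1 - 0)/51000 = 0
Collecting terms: 0.004493 × V_1 = 0.009231  =>  V_1 = 2.055 V
V_th = V_1 - V_2 = 2.055 - 0 = 2.055 V
Step 2 — R_th: zero the source — replace V1 by a short circuit (node 2 merges into node 0) — and find the resistance seen between A (node 1) and B (node 0).
Reduce the network between node 1 (A) and node 0 (B) by series/parallel combination:
  Rp1 = R1 ‖ R2 ‖ R3 (parallel, all between nodes 0 and 1) = 1/(1/1300 + 1/270 + 1/51000) = 222.6 Ω
R_th = 222.6 Ω

Final answer: V_th = 2.055 V, R_th = 222.6 Ω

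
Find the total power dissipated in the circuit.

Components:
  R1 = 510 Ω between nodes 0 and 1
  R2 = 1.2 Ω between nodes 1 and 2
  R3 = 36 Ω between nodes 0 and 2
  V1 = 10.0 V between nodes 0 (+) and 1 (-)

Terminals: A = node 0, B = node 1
Nodal analysis, taking node 1 as the 0 V reference.
Source V1 fixes V_0 = 10 V.
KCL at each unknown node (sum of currents leaving = 0; resistances in Ω):
  Node 2: (V_2 - 0)/1.2 + (V_2 - 10)/36 = 0
Collecting terms: 0.8611 × V_2 = 0.2778  =>  V_2 = 0.3226 V
Power in each resistor, P = (ΔV)²/R:
  P_R1 = (10 - 0)²/510 = 0.1961 W
  P_R2 = (0 - 0.3226)²/1.2 = 0.08672 W
  P_R3 = (10 - 0.3226)²/36 = 2.601 W
P_total = P_R1 + P_R2 + P_R3 = 2.884 W

Final answer: 2.884 W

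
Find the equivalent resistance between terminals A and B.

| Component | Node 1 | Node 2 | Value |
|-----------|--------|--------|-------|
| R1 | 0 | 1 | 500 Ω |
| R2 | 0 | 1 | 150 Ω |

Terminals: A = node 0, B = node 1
Reduce the network between node 0 (A) and node 1 (B) by series/parallel combination:
  Rp1 = R1 ‖ R2 (parallel, both between nodes 0 and 1) = 1/(1/500 + 1/150) = 115.4 Ω
R_eq = 115.4 Ω

Final answer: 115.4 Ω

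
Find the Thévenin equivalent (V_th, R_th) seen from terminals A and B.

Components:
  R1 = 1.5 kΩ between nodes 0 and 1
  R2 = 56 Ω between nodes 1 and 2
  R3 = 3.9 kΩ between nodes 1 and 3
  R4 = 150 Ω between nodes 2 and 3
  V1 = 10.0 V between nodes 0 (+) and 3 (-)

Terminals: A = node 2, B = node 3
Step 1 — V_th is the open-circuit voltage V_A - V_B (nothing connected across the terminals).
Nodal analysis, taking node 3 as the 0 V reference.
Source V1 fixes V_0 = 10 V.
KCL at each unknown node (sum of currents leaving = 0; resistances in Ω):
  Node 1: (V_1 - 10)/1500 + (V_1 - V_2)/56 + (V_1 - 0)/3900 = 0
  Node 2: (V_2 - V_1)/56 + (V_2 - 0)/150 = 0
Collecting terms (coefficients in siemens):
  0.01878·V_1 - 0.01786·V_2 = 0.006667
  0.02452·V_2 - 0.01786·V_1 = 0
Determinant D = (0.01878)(0.02452) - (-0.01786)(-0.01786) = 0.0001417
V_1 = [(0.006667)(0.02452) - (-0.01786)(0)]/D = 1.154 V
V_2 = [(0.01878)(0) - (0.006667)(-0.01786)]/D = 0.8402 V
V_th = V_2 - V_3 = 0.8402 - 0 = 0.8402 V
Step 2 — R_th: zero the source — replace V1 by a short circuit (node 3 merges into node 0) — and find the resistance seen between A (node 2) and B (node 0).
Reduce the network between node 2 (A) and node 0 (B) by series/parallel combination:
  Rp1 = R1 ‖ R3 (parallel, both between nodes 0 and 1) = 1/(1/1500 + 1/3900) = 1083 Ω
  Rs1 = R2 + Rp1 (series, joined only at node 1) = 56 + 1083 = 1139 Ω
  Rp2 = R4 ‖ Rs1 (parallel, both between nodes 0 and 2) = 1/(1/150 + 1/1139) = 132.5 Ω
R_th = 132.5 Ω

Final answer: V_th = 0.8402 V, R_th = 132.5 Ω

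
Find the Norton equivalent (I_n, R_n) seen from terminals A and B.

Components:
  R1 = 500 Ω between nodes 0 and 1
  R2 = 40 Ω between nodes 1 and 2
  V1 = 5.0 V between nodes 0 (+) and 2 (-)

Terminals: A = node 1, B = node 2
Find the Thévenin equivalent first; then I_n = V_th/R_th and R_n = R_th.
Step 1 — V_th is the open-circuit voltage V_A - V_B (nothing connected across the terminals).
Nodal analysis, taking node 2 as the 0 V reference.
Source V1 fixes V_0 = 5 V.
KCL at each unknown node (sum of currents leaving = 0; resistances in Ω):
  Node 1: (V_1 - 5)/500 + (V_1 - 0)/40 = 0
Collecting terms: 0.027 × V_1 = 0.01  =>  V_1 = 0.3704 V
V_th = V_1 - V_2 = 0.3704 - 0 = 0.3704 V
Step 2 — R_th: zero the source — replace V1 by a short circuit (node 2 merges into node 0) — and find the resistance seen between A (node 1) and B (node 0).
Reduce the network between node 1 (A) and node 0 (B) by series/parallel combination:
  Rp1 = R1 ‖ R2 (parallel, both between nodes 0 and 1) = 1/(1/500 + 1/40) = 37.04 Ω
R_th = 37.04 Ω
I_n = V_th/R_th = 0.3704/37.04 = 0.01 A, and R_n = R_th = 37.04 Ω

Final answer: I_n = 0.01 A, R_n = 37.04 Ω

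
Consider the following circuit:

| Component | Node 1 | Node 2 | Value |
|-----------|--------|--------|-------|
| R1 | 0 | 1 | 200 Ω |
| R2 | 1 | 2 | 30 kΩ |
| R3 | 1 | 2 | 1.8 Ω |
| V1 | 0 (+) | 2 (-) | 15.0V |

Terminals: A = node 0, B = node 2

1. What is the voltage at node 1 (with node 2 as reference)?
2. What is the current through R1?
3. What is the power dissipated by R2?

Nodal analysis, taking node 2 as the 0 V reference.
Source V1 fixes V_0 = 15 V.
KCL at each unknown node (sum of currents leaving = 0; resistances in Ω):
  Node 1: (V_1 - 15)/200 + (V_1 - 0)/30000 + (V_1 - 0)/1.8 = 0
Collecting terms: 0.5606 × V_1 = 0.075  =>  V_1 = 0.1338 V
Part 1:
  Read off the nodal solution: V_1 = 0.1338 V
Part 2:
  I_R1 = (V_0 - V_1)/R1 = (15 - 0.1338)/200 = 0.07433 A
  Magnitude: I_R1 = 0.07433 A
Part 3:
  I_R2 = (V_1 - V_2)/R2 = (0.1338 - 0)/30000 = 0.00000446 A
  P_R2 = I_R2² × R2 = (0.00000446)² × 30000 = 0.0000005966 W

Final answers:
1. V_1 = 0.1338 V
2. I_R1 = 0.07433 A
3. P_R2 = 5.966e-07 W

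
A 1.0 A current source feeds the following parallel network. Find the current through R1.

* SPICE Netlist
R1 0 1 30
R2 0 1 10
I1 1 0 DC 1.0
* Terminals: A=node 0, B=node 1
All resistors sit directly between nodes 0 and 1, so they are in parallel and share one voltage V; the full source current 1 A splits among them.
1/R_par = 1/30 + 1/10 = 0.1333 S  =>  R_par = 7.5 Ω
V = I × R_par = 1 × 7.5 = 7.5 V
I_R1 = V/R1 = 7.5/30 = 0.25 A

Final answer: 0.25 A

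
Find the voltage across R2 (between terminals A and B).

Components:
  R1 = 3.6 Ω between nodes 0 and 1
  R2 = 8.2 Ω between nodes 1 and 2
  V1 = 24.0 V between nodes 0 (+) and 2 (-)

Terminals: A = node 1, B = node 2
R1 and R2 are in series across V1 (node 0 → node 1 → node 2), and the output A–B is taken across R2, so this is a voltage divider.
Series current: I = V1/(R1 + R2) = 24/(3.6 + 8.2) = 24/11.8 = 2.034 A
V_R2 = I × R2 = V1 × R2/(R1 + R2) = 24 × 8.2/11.8 = 16.68 V

Final answer: 16.68 V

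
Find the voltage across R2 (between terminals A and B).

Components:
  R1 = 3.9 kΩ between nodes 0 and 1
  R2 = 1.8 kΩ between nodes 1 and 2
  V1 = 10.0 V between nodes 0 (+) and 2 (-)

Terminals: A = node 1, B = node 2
R1 and R2 are in series across V1 (node 0 → node 1 → node 2), and the output A–B is taken across R2, so this is a voltage divider.
Series current: I = V1/(R1 + R2) = 10/(3900 + 1800) = 10/5700 = 0.001754 A
V_R2 = I × R2 = V1 × R2/(R1 + R2) = 10 × 1800/5700 = 3.158 V

Final answer: 3.158 V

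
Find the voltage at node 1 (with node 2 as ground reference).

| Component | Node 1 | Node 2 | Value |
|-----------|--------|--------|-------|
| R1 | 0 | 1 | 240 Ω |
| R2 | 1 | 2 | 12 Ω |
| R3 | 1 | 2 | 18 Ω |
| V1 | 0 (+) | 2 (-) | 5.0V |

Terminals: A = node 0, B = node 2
Nodal analysis, taking node 2 as the 0 V reference.
Source V1 fixes V_0 = 5 V.
KCL at each unknown node (sum of currents leaving = 0; resistances in Ω):
  Node 1: (V_1 - 5)/240 + (V_1 - 0)/12 + (V_1 - 0)/18 = 0
Collecting terms: 0.1431 × V_1 = 0.02083  =>  V_1 = 0.1456 V
The requested potential is V_1 = 0.1456 V.

Final answer: V_1 = 0.1456 V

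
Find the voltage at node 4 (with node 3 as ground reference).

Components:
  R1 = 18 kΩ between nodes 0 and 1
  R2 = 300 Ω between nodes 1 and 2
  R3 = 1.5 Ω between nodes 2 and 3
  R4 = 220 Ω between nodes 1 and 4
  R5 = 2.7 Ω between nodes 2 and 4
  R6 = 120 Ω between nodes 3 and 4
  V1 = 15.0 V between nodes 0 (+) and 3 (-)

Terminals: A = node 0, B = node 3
Nodal analysis, taking node 3 as the 0 V reference.
Source V1 fixes V_0 = 15 V.
KCL at each unknown node (sum of currents leaving = 0; resistances in Ω):
  Node 1: (V_1 - 15)/18000 + (V_1 - V_2)/300 + (V_1 - V_4)/220 = 0
  Node 2: (V_2 - V_1)/300 + (V_2 - 0)/1.5 + (V_2 - V_4)/2.7 = 0
  Node 4: (V_4 - V_1)/220 + (V_4 - V_2)/2.7 + (V_4 - 0)/120 = 0
Collecting terms (coefficients in siemens):
  0.007934·V_1 - 0.003333·V_2 - 0.004545·V_4 = 0.0008333
  1.04·V_2 - 0.003333·V_1 - 0.3704·V_4 = 0
  0.3832·V_4 - 0.004545·V_1 - 0.3704·V_2 = 0
Solving these 3 simultaneous equations (Gaussian elimination) gives:
  V_1 = 0.1069 V, V_2 = 0.001211 V, V_4 = 0.002438 V
The requested potential is V_4 = 0.002438 V.

Final answer: V_4 = 0.002438 V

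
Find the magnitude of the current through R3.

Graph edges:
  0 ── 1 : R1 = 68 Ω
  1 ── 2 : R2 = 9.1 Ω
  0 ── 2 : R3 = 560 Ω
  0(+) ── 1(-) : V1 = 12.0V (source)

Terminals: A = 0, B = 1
Nodal analysis, taking node 1 as the 0 V reference.
Source V1 fixes V_0 = 12 V.
KCL at each unknown node (sum of currents leaving = 0; resistances in Ω):
  Node 2: (V_2 - 0)/9.1 + (V_2 - 12)/560 = 0
Collecting terms: 0.1117 × V_2 = 0.02143  =>  V_2 = 0.1919 V
I_R3 = (V_0 - V_2)/R3 = (12 - 0.1919)/560 = 0.02109 A
|I_R3| = 0.02109 A

Final answer: |I_R3| = 0.02109 A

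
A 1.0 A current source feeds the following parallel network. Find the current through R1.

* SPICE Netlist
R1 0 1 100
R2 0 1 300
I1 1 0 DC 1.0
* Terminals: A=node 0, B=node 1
All resistors sit directly between nodes 0 and 1, so they are in parallel and share one voltage V; the full source current 1 A splits among them.
1/R_par = 1/100 + 1/300 = 0.01333 S  =>  R_par = 75 Ω
V = I × R_par = 1 × 75 = 75 V
I_R1 = V/R1 = 75/100 = 0.75 A

Final answer: 0.75 A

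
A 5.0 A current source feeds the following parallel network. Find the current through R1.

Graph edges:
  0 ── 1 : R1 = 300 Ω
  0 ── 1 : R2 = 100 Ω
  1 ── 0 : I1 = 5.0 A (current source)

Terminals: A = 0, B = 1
All resistors sit directly between nodes 0 and 1, so they are in parallel and share one voltage V; the full source current 5 A splits among them.
1/R_par = 1/300 + 1/100 = 0.01333 S  =>  R_par = 75 Ω
V = I × R_par = 5 × 75 = 375 V
I_R1 = V/R1 = 375/300 = 1.25 A

Final answer: 1.25 A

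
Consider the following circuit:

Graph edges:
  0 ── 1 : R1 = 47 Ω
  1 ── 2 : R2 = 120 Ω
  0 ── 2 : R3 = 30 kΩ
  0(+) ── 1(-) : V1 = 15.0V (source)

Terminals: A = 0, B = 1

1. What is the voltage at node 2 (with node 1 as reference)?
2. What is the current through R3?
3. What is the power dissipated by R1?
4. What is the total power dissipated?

Nodal analysis, taking node 1 as the 0 V reference.
Source V1 fixes V_0 = 15 V.
KCL at each unknown node (sum of currents leaving = 0; resistances in Ω):
  Node 2: (V_2 - 0)/120 + (V_2 - 15)/30000 = 0
Collecting terms: 0.008367 × V_2 = 0.0005  =>  V_2 = 0.05976 V
Part 1:
  Read off the nodal solution: V_2 = 0.05976 V
Part 2:
  I_R3 = (V_0 - V_2)/R3 = (15 - 0.05976)/30000 = 0.000498 A
  Magnitude: I_R3 = 0.000498 A
Part 3:
  I_R1 = (V_0 - V_1)/R1 = (15 - 0)/47 = 0.3191 A
  P_R1 = I_R1² × R1 = (0.3191)² × 47 = 4.787 W
Part 4:
  Power in each resistor, P = (ΔV)²/R:
    P_R1 = (15 - 0)²/47 = 4.787 W
    P_R2 = (0 - 0.05976)²/120 = 0.00002976 W
    P_R3 = (15 - 0.05976)²/30000 = 0.00744 W
  P_total = P_R1 + P_R2 + P_R3 = 4.795 W

Final answers:
1. V_2 = 0.05976 V
2. I_R3 = 0.000498 A
3. P_R1 = 4.787 W
4. P_total = 4.795 W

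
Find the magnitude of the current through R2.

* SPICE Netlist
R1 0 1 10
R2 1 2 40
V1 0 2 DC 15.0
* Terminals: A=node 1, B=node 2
Nodal analysis, taking node 2 as the 0 V reference.
Source V1 fixes V_0 = 15 V.
KCL at each unknown node (sum of currents leaving = 0; resistances in Ω):
  Node 1: (V_1 - 15)/10 + (V_1 - 0)/40 = 0
Collecting terms: 0.125 × V_1 = 1.5  =>  V_1 = 12 V
I_R2 = (V_1 - V_2)/R2 = (12 - 0)/40 = 0.3 A
|I_R2| = 0.3 A

Final answer: |I_R2| = 0.3 A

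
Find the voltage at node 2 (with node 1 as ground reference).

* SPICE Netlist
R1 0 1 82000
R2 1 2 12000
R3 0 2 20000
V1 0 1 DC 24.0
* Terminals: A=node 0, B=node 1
Nodal analysis, taking node 1 as the 0 V reference.
Source V1 fixes V_0 = 24 V.
KCL at each unknown node (sum of currents leaving = 0; resistances in Ω):
  Node 2: (V_2 - 0)/12000 + (V_2 - 24)/20000 = 0
Collecting terms: 0.0001333 × V_2 = 0.0012  =>  V_2 = 9 V
The requested potential is V_2 = 9 V.

Final answer: V_2 = 9 V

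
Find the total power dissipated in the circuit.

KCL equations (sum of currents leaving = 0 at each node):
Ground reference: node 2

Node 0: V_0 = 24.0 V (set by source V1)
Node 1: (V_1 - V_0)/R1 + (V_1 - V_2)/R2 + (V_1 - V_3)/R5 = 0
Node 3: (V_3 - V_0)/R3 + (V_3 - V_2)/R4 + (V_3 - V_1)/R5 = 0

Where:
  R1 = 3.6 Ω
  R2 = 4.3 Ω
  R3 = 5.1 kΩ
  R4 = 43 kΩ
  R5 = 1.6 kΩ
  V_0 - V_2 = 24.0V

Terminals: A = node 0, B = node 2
Nodal analysis, taking node 2 as the 0 V reference.
Source V1 fixes V_0 = 24 V.
KCL at each unknown node (sum of currents leaving = 0; resistances in Ω):
  Node 1: (V_1 - 24)/3.6 + (V_1 - 0)/4.3 + (V_1 - V_3)/1600 = 0
  Node 3: (V_3 - 24)/5100 + (V_3 - 0)/43000 + (V_3 - V_1)/1600 = 0
Collecting terms (coefficients in siemens):
  0.511·V_1 - 0.000625·V_3 = 6.667
  0.0008443·V_3 - 0.000625·V_1 = 0.004706
Determinant D = (0.511)(0.0008443) - (-0.000625)(-0.000625) = 0.000431
V_1 = [(6.667)(0.0008443) - (-0.000625)(0.004706)]/D = 13.07 V
V_3 = [(0.511)(0.004706) - (6.667)(-0.000625)]/D = 15.25 V
Power in each resistor, P = (ΔV)²/R:
  P_R1 = (24 - 13.07)²/3.6 = 33.21 W
  P_R2 = (13.07 - 0)²/4.3 = 39.7 W
  P_R3 = (24 - 15.25)²/5100 = 0.01503 W
  P_R4 = (0 - 15.25)²/43000 = 0.005405 W
  P_R5 = (13.07 - 15.25)²/1600 = 0.002968 W
P_total = P_R1 + P_R2 + P_R3 + P_R4 + P_R5 = 72.93 W

Final answer: 72.93 W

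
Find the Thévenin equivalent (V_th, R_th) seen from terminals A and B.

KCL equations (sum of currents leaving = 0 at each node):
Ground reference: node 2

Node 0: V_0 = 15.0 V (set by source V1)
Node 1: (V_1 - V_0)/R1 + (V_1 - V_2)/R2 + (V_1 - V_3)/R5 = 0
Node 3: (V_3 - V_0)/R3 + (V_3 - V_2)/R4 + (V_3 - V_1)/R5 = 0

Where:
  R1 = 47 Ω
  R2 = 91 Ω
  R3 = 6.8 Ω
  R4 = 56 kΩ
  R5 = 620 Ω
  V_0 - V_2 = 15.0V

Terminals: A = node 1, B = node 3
Step 1 — V_th is the open-circuit voltage V_A - V_B (nothing connected across the terminals).
Nodal analysis, taking node 2 as the 0 V reference.
Source V1 fixes V_0 = 15 V.
KCL at each unknown node (sum of currents leaving = 0; resistances in Ω):
  Node 1: (V_1 - 15)/47 + (V_1 - 0)/91 + (V_1 - V_3)/620 = 0
  Node 3: (V_3 - 15)/6.8 + (V_3 - 0)/56000 + (V_3 - V_1)/620 = 0
Collecting terms (coefficients in siemens):
  0.03388·V_1 - 0.001613·V_3 = 0.3191
  0.1487·V_3 - 0.001613·V_1 = 2.206
Determinant D = (0.03388)(0.1487) - (-0.001613)(-0.001613) = 0.005035
V_1 = [(0.3191)(0.1487) - (-0.001613)(2.206)]/D = 10.13 V
V_3 = [(0.03388)(2.206) - (0.3191)(-0.001613)]/D = 14.95 V
V_th = V_1 - V_3 = 10.13 - 14.95 = -4.813 V
Step 2 — R_th: zero the source — replace V1 by a short circuit (node 2 merges into node 0) — and find the resistance seen between A (node 1) and B (node 3).
Reduce the network between node 1 (A) and node 3 (B) by series/parallel combination:
  Rp1 = R1 ‖ R2 (parallel, both between nodes 0 and 1) = 1/(1/47 + 1/91) = 30.99 Ω
  Rp2 = R3 ‖ R4 (parallel, both between nodes 0 and 3) = 1/(1/6.8 + 1/56000) = 6.799 Ω
  Rs1 = Rp1 + Rp2 (series, joined only at node 0) = 30.99 + 6.799 = 37.79 Ω
  Rp3 = R5 ‖ Rs1 (parallel, both between nodes 1 and 3) = 1/(1/620 + 1/37.79) = 35.62 Ω
R_th = 35.62 Ω

Final answer: V_th = -4.813 V, R_th = 35.62 Ω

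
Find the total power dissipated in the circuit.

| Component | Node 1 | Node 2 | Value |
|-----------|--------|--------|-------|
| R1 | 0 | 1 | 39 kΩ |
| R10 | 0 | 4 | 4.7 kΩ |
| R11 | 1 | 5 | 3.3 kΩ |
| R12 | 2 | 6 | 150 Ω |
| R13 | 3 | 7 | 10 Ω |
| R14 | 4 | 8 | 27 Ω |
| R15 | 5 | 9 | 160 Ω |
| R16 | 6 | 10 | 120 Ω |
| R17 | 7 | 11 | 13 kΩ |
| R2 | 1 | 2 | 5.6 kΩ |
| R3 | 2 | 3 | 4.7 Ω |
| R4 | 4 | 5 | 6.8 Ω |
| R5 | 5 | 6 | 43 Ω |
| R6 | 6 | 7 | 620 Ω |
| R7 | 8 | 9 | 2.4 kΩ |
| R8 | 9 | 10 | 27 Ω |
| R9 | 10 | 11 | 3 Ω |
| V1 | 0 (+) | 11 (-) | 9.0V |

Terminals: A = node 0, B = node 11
Nodal analysis, taking node 11 as the 0 V reference.
Source V1 fixes V_0 = 9 V.
KCL at each unknown node (sum of currents leaving = 0; resistances in Ω):
  Node 1: (V_1 - 9)/39000 + (V_1 - V_2)/5600 + (V_1 - V_5)/3300 = 0
  Node 2: (V_2 - V_1)/5600 + (V_2 - V_3)/4.7 + (V_2 - V_6)/150 = 0
  Node 3: (V_3 - V_2)/4.7 + (V_3 - V_7)/10 = 0
  Node 4: (V_4 - V_5)/6.8 + (V_4 - 9)/4700 + (V_4 - V_8)/27 = 0
  Node 5: (V_5 - V_4)/6.8 + (V_5 - V_6)/43 + (V_5 - V_1)/3300 + (V_5 - V_9)/160 = 0
  Node 6: (V_6 - V_5)/43 + (V_6 - V_7)/620 + (V_6 - V_2)/150 + (V_6 - V_10)/120 = 0
  Node 7: (V_7 - V_6)/620 + (V_7 - V_3)/10 + (V_7 - 0)/13000 = 0
  Node 8: (V_8 - V_9)/2400 + (V_8 - V_4)/27 = 0
  Node 9: (V_9 - V_8)/2400 + (V_9 - V_10)/27 + (V_9 - V_5)/160 = 0
  Node 10: (V_10 - V_9)/27 + (V_10 - 0)/3 + (V_10 - V_6)/120 = 0
Collecting terms (coefficients in siemens):
  0.0005072·V_1 - 0.0001786·V_2 - 0.000303·V_5 = 0.0002308
  0.2196·V_2 - 0.0001786·V_1 - 0.2128·V_3 - 0.006667·V_6 = 0
  0.3128·V_3 - 0.2128·V_2 - 0.1·V_7 = 0
  0.1843·V_4 - 0.1471·V_5 - 0.03704·V_8 = 0.001915
  0.1769·V_5 - 0.000303·V_1 - 0.1471·V_4 - 0.02326·V_6 - 0.00625·V_9 = 0
  0.03987·V_6 - 0.006667·V_2 - 0.02326·V_5 - 0.001613·V_7 - 0.008333·V_10 = 0
  0.1017·V_7 - 0.1·V_3 - 0.001613·V_6 = 0
  0.03745·V_8 - 0.03704·V_4 - 0.0004167·V_9 = 0
  0.0437·V_9 - 0.00625·V_5 - 0.0004167·V_8 - 0.03704·V_10 = 0
  0.3787·V_10 - 0.008333·V_6 - 0.03704·V_9 = 0
Solving these 10 simultaneous equations (Gaussian elimination) gives:
  V_1 = 0.6141 V, V_2 = 0.1457 V, V_3 = 0.1456 V, V_4 = 0.1929 V
  V_5 = 0.1806 V, V_6 = 0.1369 V, V_7 = 0.1454 V, V_8 = 0.1911 V
  V_9 = 0.03293 V, V_10 = 0.006233 V
Power in each resistor, P = (ΔV)²/R:
  P_R1 = (9 - 0.6141)²/39000 = 0.001803 W
  P_R2 = (0.6141 - 0.1457)²/5600 = 0.00003918 W
  P_R3 = (0.1457 - 0.1456)²/4.7 = 0.000000002896 W
  P_R4 = (0.1929 - 0.1806)²/6.8 = 0.00002223 W
  P_R5 = (0.1806 - 0.1369)²/43 = 0.00004442 W
  P_R6 = (0.1369 - 0.1454)²/620 = 0.0000001154 W
  P_R7 = (0.1911 - 0.03293)²/2400 = 0.00001043 W
  P_R8 = (0.03293 - 0.006233)²/27 = 0.0000264 W
  P_R9 = (0.006233 - 0)²/3 = 0.00001295 W
  P_R10 = (9 - 0.1929)²/4700 = 0.0165 W
  P_R11 = (0.6141 - 0.1806)²/3300 = 0.00005696 W
  P_R12 = (0.1457 - 0.1369)²/150 = 0.000000519 W
  P_R13 = (0.1456 - 0.1454)²/10 = 0.000000006162 W
  P_R14 = (0.1929 - 0.1911)²/27 = 0.0000001173 W
  P_R15 = (0.1806 - 0.03293)²/160 = 0.0001363 W
  P_R16 = (0.1369 - 0.006233)²/120 = 0.0001423 W
  P_R17 = (0.1454 - 0)²/13000 = 0.000001625 W
P_total = P_R1 + P_R2 + P_R3 + P_R4 + P_R5 + P_R6 + P_R7 + P_R8 + P_R9 + P_R10 + P_R11 + P_R12 + P_R13 + P_R14 + P_R15 + P_R16 + P_R17 = 0.0188 W

Final answer: 0.0188 W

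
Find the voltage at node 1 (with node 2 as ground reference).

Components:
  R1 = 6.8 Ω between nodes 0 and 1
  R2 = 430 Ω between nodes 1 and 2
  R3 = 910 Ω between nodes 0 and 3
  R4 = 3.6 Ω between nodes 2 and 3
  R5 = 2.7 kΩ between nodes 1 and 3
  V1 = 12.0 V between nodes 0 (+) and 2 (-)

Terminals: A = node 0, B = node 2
Nodal analysis, taking node 2 as the 0 V reference.
Source V1 fixes V_0 = 12 V.
KCL at each unknown node (sum of currents leaving = 0; resistances in Ω):
  Node 1: (V_1 - 12)/6.8 + (V_1 - 0)/430 + (V_1 - V_3)/2700 = 0
  Node 3: (V_3 - 12)/910 + (V_3 - 0)/3.6 + (V_3 - V_1)/2700 = 0
Collecting terms (coefficients in siemens):
  0.1498·V_1 - 0.0003704·V_3 = 1.765
  0.2792·V_3 - 0.0003704·V_1 = 0.01319
Determinant D = (0.1498)(0.2792) - (-0.0003704)(-0.0003704) = 0.04182
V_1 = [(1.765)(0.2792) - (-0.0003704)(0.01319)]/D = 11.78 V
V_3 = [(0.1498)(0.01319) - (1.765)(-0.0003704)]/D = 0.06285 V
The requested potential is V_1 = 11.78 V.

Final answer: V_1 = 11.78 V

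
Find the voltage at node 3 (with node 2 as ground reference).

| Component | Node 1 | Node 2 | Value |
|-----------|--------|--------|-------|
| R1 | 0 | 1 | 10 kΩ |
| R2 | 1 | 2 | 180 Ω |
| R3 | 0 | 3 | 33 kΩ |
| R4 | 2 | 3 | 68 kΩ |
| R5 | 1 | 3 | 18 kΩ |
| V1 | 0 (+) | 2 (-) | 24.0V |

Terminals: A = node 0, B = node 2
Nodal analysis, taking node 2 as the 0 V reference.
Source V1 fixes V_0 = 24 V.
KCL at each unknown node (sum of currents leaving = 0; resistances in Ω):
  Node 1: (V_1 - 24)/10000 + (V_1 - 0)/180 + (V_1 - V_3)/18000 = 0
  Node 3: (V_3 - 24)/33000 + (V_3 - 0)/68000 + (V_3 - V_1)/18000 = 0
Collecting terms (coefficients in siemens):
  0.005711·V_1 - 0.00005556·V_3 = 0.0024
  0.0001006·V_3 - 0.00005556·V_1 = 0.0007273
Determinant D = (0.005711)(0.0001006) - (-0.00005556)(-0.00005556) = 0.0000005712
V_1 = [(0.0024)(0.0001006) - (-0.00005556)(0.0007273)]/D = 0.4932 V
V_3 = [(0.005711)(0.0007273) - (0.0024)(-0.00005556)]/D = 7.504 V
The requested potential is V_3 = 7.504 V.

Final answer: V_3 = 7.504 V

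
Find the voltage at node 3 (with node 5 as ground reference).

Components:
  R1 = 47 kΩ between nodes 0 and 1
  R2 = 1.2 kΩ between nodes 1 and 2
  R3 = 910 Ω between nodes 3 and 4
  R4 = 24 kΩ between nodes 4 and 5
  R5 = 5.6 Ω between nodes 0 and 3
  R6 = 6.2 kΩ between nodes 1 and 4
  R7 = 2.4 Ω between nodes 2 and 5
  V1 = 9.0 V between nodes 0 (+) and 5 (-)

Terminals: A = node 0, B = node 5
Nodal analysis, taking node 5 as the 0 V reference.
Source V1 fixes V_0 = 9 V.
KCL at each unknown node (sum of currents leaving = 0; resistances in Ω):
  Node 1: (V_1 - 9)/47000 + (V_1 - V_2)/1200 + (V_1 - V_4)/6200 = 0
  Node 2: (V_2 - V_1)/1200 + (V_2 - 0)/2.4 = 0
  Node 3: (V_3 - V_4)/910 + (V_3 - 9)/5.6 = 0
  Node 4: (V_4 - V_3)/910 + (V_4 - 0)/24000 + (V_4 - V_1)/6200 = 0
Collecting terms (coefficients in siemens):
  0.001016·V_1 - 0.0008333·V_2 - 0.0001613·V_4 = 0.0001915
  0.4175·V_2 - 0.0008333·V_1 = 0
  0.1797·V_3 - 0.001099·V_4 = 1.607
  0.001302·V_4 - 0.0001613·V_1 - 0.001099·V_3 = 0
Solving these 4 simultaneous equations (Gaussian elimination) gives:
  V_1 = 1.424 V, V_2 = 0.002842 V, V_3 = 8.992 V, V_4 = 7.767 V
The requested potential is V_3 = 8.992 V.

Final answer: V_3 = 8.992 V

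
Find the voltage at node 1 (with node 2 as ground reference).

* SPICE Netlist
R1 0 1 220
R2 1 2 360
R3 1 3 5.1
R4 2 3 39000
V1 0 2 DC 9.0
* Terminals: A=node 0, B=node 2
Nodal analysis, taking node 2 as the 0 V reference.
Source V1 fixes V_0 = 9 V.
KCL at each unknown node (sum of currents leaving = 0; resistances in Ω):
  Node 1: (V_1 - 9)/220 + (V_1 - 0)/360 + (V_1 - V_3)/5.1 = 0
  Node 3: (V_3 - V_1)/5.1 + (V_3 - 0)/39000 = 0
Collecting terms (coefficients in siemens):
  0.2034·V_1 - 0.1961·V_3 = 0.04091
  0.1961·V_3 - 0.1961·V_1 = 0
Determinant D = (0.2034)(0.1961) - (-0.1961)(-0.1961) = 0.001441
V_1 = [(0.04091)(0.1961) - (-0.1961)(0)]/D = 5.567 V
V_3 = [(0.2034)(0) - (0.04091)(-0.1961)]/D = 5.566 V
The requested potential is V_1 = 5.567 V.

Final answer: V_1 = 5.567 V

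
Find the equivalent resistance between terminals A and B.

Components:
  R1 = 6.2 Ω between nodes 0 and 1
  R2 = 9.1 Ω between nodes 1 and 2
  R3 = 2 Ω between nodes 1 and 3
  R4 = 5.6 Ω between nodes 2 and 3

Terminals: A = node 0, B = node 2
Reduce the network between node 0 (A) and node 2 (B) by series/parallel combination:
  Rs1 = R3 + R4 (series, joined only at node 3) = 2 + 5.6 = 7.6 Ω
  Rp1 = R2 ‖ Rs1 (parallel, both between nodes 1 and 2) = 1/(1/9.1 + 1/7.6) = 4.141 Ω
  Rs2 = R1 + Rp1 (series, joined only at node 1) = 6.2 + 4.141 = 10.34 Ω
R_eq = 10.34 Ω

Final answer: 10.34 Ω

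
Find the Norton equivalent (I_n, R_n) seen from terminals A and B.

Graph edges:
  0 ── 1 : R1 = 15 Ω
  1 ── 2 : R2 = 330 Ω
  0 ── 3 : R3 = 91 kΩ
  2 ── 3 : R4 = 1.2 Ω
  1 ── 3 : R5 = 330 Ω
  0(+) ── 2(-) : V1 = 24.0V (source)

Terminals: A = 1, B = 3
Find the Thévenin equivalent first; then I_n = V_th/R_th and R_n = R_th.
Step 1 — V_th is the open-circuit voltage V_A - V_B (nothing connected across the terminals).
Nodal analysis, taking node 2 as the 0 V reference.
Source V1 fixes V_0 = 24 V.
KCL at each unknown node (sum of currents leaving = 0; resistances in Ω):
  Node 1: (V_1 - 24)/15 + (V_1 - 0)/330 + (V_1 - V_3)/330 = 0
  Node 3: (V_3 - 24)/91000 + (V_3 - 0)/1.2 + (V_3 - V_1)/330 = 0
Collecting terms (coefficients in siemens):
  0.07273·V_1 - 0.00303·V_3 = 1.6
  0.8364·V_3 - 0.00303·V_1 = 0.0002637
Determinant D = (0.07273)(0.8364) - (-0.00303)(-0.00303) = 0.06082
V_1 = [(1.6)(0.8364) - (-0.00303)(0.0002637)]/D = 22 V
V_3 = [(0.07273)(0.0002637) - (1.6)(-0.00303)]/D = 0.08004 V
V_th = V_1 - V_3 = 22 - 0.08004 = 21.92 V
Step 2 — R_th: zero the source — replace V1 by a short circuit (node 2 merges into node 0) — and find the resistance seen between A (node 1) and B (node 3).
Reduce the network between node 1 (A) and node 3 (B) by series/parallel combination:
  Rp1 = R1 ‖ R2 (parallel, both between nodes 0 and 1) = 1/(1/15 + 1/330) = 14.35 Ω
  Rp2 = R3 ‖ R4 (parallel, both between nodes 0 and 3) = 1/(1/91000 + 1/1.2) = 1.2 Ω
  Rs1 = Rp1 + Rp2 (series, joined only at node 0) = 14.35 + 1.2 = 15.55 Ω
  Rp3 = R5 ‖ Rs1 (parallel, both between nodes 1 and 3) = 1/(1/330 + 1/15.55) = 14.85 Ω
R_th = 14.85 Ω
I_n = V_th/R_th = 21.92/14.85 = 1.476 A, and R_n = R_th = 14.85 Ω

Final answer: I_n = 1.476 A, R_n = 14.85 Ω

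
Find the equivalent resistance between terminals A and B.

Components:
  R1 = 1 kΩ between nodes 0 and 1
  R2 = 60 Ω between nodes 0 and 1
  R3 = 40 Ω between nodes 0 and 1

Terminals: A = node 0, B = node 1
Reduce the network between node 0 (A) and node 1 (B) by series/parallel combination:
  Rp1 = R1 ‖ R2 ‖ R3 (parallel, all between nodes 0 and 1) = 1/(1/1000 + 1/60 + 1/40) = 23.44 Ω
R_eq = 23.44 Ω

Final answer: 23.44 Ω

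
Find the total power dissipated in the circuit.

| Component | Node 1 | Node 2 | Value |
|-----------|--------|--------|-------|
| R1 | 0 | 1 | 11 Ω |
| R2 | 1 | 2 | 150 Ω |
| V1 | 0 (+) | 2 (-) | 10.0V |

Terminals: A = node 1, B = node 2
Nodal analysis, taking node 2 as the 0 V reference.
Source V1 fixes V_0 = 10 V.
KCL at each unknown node (sum of currents leaving = 0; resistances in Ω):
  Node 1: (V_1 - 10)/11 + (V_1 - 0)/150 = 0
Collecting terms: 0.09758 × V_1 = 0.9091  =>  V_1 = 9.317 V
Power in each resistor, P = (ΔV)²/R:
  P_R1 = (10 - 9.317)²/11 = 0.04244 W
  P_R2 = (9.317 - 0)²/150 = 0.5787 W
P_total = P_R1 + P_R2 = 0.6211 W

Final answer: 0.6211 W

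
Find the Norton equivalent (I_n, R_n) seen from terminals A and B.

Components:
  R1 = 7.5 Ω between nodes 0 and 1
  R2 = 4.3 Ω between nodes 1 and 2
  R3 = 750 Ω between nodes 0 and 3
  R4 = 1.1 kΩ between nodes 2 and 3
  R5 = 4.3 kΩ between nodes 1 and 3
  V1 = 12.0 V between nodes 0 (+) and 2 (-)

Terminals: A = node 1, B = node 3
Find the Thévenin equivalent first; then I_n = V_th/R_th and R_n = R_th.
Step 1 — V_th is the open-circuit voltage V_A - V_B (nothing connected across the terminals).
Nodal analysis, taking node 2 as the 0 V reference.
Source V1 fixes V_0 = 12 V.
KCL at each unknown node (sum of currents leaving = 0; resistances in Ω):
  Node 1: (V_1 - 12)/7.5 + (V_1 - 0)/4.3 + (V_1 - V_3)/4300 = 0
  Node 3: (V_3 - 12)/750 + (V_3 - 0)/1100 + (V_3 - V_1)/4300 = 0
Collecting terms (coefficients in siemens):
  0.3661·V_1 - 0.0002326·V_3 = 1.6
  0.002475·V_3 - 0.0002326·V_1 = 0.016
Determinant D = (0.3661)(0.002475) - (-0.0002326)(-0.0002326) = 0.0009061
V_1 = [(1.6)(0.002475) - (-0.0002326)(0.016)]/D = 4.374 V
V_3 = [(0.3661)(0.016) - (1.6)(-0.0002326)]/D = 6.876 V
V_th = V_1 - V_3 = 4.374 - 6.876 = -2.501 V
Step 2 — R_th: zero the source — replace V1 by a short circuit (node 2 merges into node 0) — and find the resistance seen between A (node 1) and B (node 3).
Reduce the network between node 1 (A) and node 3 (B) by series/parallel combination:
  Rp1 = R1 ‖ R2 (parallel, both between nodes 0 and 1) = 1/(1/7.5 + 1/4.3) = 2.733 Ω
  Rp2 = R3 ‖ R4 (parallel, both between nodes 0 and 3) = 1/(1/750 + 1/1100) = 445.9 Ω
  Rs1 = Rp1 + Rp2 (series, joined only at node 0) = 2.733 + 445.9 = 448.7 Ω
  Rp3 = R5 ‖ Rs1 (parallel, both between nodes 1 and 3) = 1/(1/4300 + 1/448.7) = 406.3 Ω
R_th = 406.3 Ω
I_n = V_th/R_th = -2.501/406.3 = -0.006156 A, and R_n = R_th = 406.3 Ω

Final answer: I_n = -0.006156 A, R_n = 406.3 Ω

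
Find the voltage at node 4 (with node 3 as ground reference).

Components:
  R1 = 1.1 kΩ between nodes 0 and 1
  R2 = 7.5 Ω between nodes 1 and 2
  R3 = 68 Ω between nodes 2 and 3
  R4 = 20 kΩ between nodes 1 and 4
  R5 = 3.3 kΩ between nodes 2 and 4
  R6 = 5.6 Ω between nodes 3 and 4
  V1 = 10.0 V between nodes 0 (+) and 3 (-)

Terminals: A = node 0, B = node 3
Nodal analysis, taking node 3 as the 0 V reference.
Source V1 fixes V_0 = 10 V.
KCL at each unknown node (sum of currents leaving = 0; resistances in Ω):
  Node 1: (V_1 - 10)/1100 + (V_1 - V_2)/7.5 + (V_1 - V_4)/20000 = 0
  Node 2: (V_2 - V_1)/7.5 + (V_2 - 0)/68 + (V_2 - V_4)/3300 = 0
  Node 4: (V_4 - V_1)/20000 + (V_4 - V_2)/3300 + (V_4 - 0)/5.6 = 0
Collecting terms (coefficients in siemens):
  0.1343·V_1 - 0.1333·V_2 - 0.00005·V_4 = 0.009091
  0.1483·V_2 - 0.1333·V_1 - 0.000303·V_4 = 0
  0.1789·V_4 - 0.00005·V_1 - 0.000303·V_2 = 0
Solving these 3 simultaneous equations (Gaussian elimination) gives:
  V_1 = 0.6292 V, V_2 = 0.5655 V, V_4 = 0.001134 V
The requested potential is V_4 = 0.001134 V.

Final answer: V_4 = 0.001134 V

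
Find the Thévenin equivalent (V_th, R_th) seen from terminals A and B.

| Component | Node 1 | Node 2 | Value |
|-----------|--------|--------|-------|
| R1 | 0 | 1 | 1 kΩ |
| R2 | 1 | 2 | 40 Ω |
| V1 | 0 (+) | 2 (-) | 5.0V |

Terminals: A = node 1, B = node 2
Step 1 — V_th is the open-circuit voltage V_A - V_B (nothing connected across the terminals).
Nodal analysis, taking node 2 as the 0 V reference.
Source V1 fixes V_0 = 5 V.
KCL at each unknown node (sum of currents leaving = 0; resistances in Ω):
  Node 1: (V_1 - 5)/1000 + (V_1 - 0)/40 = 0
Collecting terms: 0.026 × V_1 = 0.005  =>  V_1 = 0.1923 V
V_th = V_1 - V_2 = 0.1923 - 0 = 0.1923 V
Step 2 — R_th: zero the source — replace V1 by a short circuit (node 2 merges into node 0) — and find the resistance seen between A (node 1) and B (node 0).
Reduce the network between node 1 (A) and node 0 (B) by series/parallel combination:
  Rp1 = R1 ‖ R2 (parallel, both between nodes 0 and 1) = 1/(1/1000 + 1/40) = 38.46 Ω
R_th = 38.46 Ω

Final answer: V_th = 0.1923 V, R_th = 38.46 Ω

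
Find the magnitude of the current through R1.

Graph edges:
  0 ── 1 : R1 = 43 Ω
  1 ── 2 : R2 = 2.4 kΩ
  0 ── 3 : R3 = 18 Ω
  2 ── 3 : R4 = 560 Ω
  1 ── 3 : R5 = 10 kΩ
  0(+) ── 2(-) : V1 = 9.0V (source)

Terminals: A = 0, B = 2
Nodal analysis, taking node 2 as the 0 V reference.
Source V1 fixes V_0 = 9 V.
KCL at each unknown node (sum of currents leaving = 0; resistances in Ω):
  Node 1: (V_1 - 9)/43 + (V_1 - 0)/2400 + (V_1 - V_3)/10000 = 0
  Node 3: (V_3 - 9)/18 + (V_3 - 0)/560 + (V_3 - V_1)/10000 = 0
Collecting terms (coefficients in siemens):
  0.02377·V_1 - 0.0001·V_3 = 0.2093
  0.05744·V_3 - 0.0001·V_1 = 0.5
Determinant D = (0.02377)(0.05744) - (-0.0001)(-0.0001) = 0.001366
V_1 = [(0.2093)(0.05744) - (-0.0001)(0.5)]/D = 8.841 V
V_3 = [(0.02377)(0.5) - (0.2093)(-0.0001)]/D = 8.72 V
I_R1 = (V_0 - V_1)/R1 = (9 - 8.841)/43 = 0.003696 A
|I_R1| = 0.003696 A

Final answer: |I_R1| = 0.003696 A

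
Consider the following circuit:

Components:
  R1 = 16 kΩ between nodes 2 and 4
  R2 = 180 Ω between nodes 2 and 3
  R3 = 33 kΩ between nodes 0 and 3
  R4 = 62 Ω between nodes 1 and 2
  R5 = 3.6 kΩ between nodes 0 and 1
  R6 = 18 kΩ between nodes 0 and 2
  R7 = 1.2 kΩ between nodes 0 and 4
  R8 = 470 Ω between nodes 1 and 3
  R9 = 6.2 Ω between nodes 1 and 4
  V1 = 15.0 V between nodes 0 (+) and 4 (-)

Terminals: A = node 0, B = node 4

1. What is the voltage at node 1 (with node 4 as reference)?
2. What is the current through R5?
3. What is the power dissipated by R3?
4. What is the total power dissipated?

Nodal analysis, taking node 4 as the 0 V reference.
Source V1 fixes V_0 = 15 V.
KCL at each unknown node (sum of currents leaving = 0; resistances in Ω):
  Node 1: (V_1 - V_2)/62 + (V_1 - 15)/3600 + (V_1 - V_3)/470 + (V_1 - 0)/6.2 = 0
  Node 2: (V_2 - 0)/16000 + (V_2 - V_3)/180 + (V_2 - V_1)/62 + (V_2 - 15)/18000 = 0
  Node 3: (V_3 - V_2)/180 + (V_3 - 15)/33000 + (V_3 - V_1)/470 = 0
Collecting terms (coefficients in siemens):
  0.1798·V_1 - 0.01613·V_2 - 0.002128·V_3 = 0.004167
  0.0218·V_2 - 0.01613·V_1 - 0.005556·V_3 = 0.0008333
  0.007714·V_3 - 0.002128·V_1 - 0.005556·V_2 = 0.0004545
Solving these 3 simultaneous equations (Gaussian elimination) gives:
  V_1 = 0.03366 V, V_2 = 0.0986 V, V_3 = 0.1392 V
Part 1:
  Read off the nodal solution: V_1 = 0.03366 V
Part 2:
  I_R5 = (V_0 - V_1)/R5 = (15 - 0.03366)/3600 = 0.004157 A
  Magnitude: I_R5 = 0.004157 A
Part 3:
  I_R3 = (V_0 - V_3)/R3 = (15 - 0.1392)/33000 = 0.0004503 A
  P_R3 = I_R3² × R3 = (0.0004503)² × 33000 = 0.006692 W
Part 4:
  Power in each resistor, P = (ΔV)²/R:
    P_R1 = (0.0986 - 0)²/16000 = 0.0000006076 W
    P_R2 = (0.0986 - 0.1392)²/180 = 0.00000917 W
    P_R3 = (15 - 0.1392)²/33000 = 0.006692 W
    P_R4 = (0.03366 - 0.0986)²/62 = 0.00006802 W
    P_R5 = (15 - 0.03366)²/3600 = 0.06222 W
    P_R6 = (15 - 0.0986)²/18000 = 0.01234 W
    P_R7 = (15 - 0)²/1200 = 0.1875 W
    P_R8 = (0.03366 - 0.1392)²/470 = 0.00002371 W
    P_R9 = (0.03366 - 0)²/6.2 = 0.0001828 W
  P_total = P_R1 + P_R2 + P_R3 + P_R4 + P_R5 + P_R6 + P_R7 + P_R8 + P_R9 = 0.269 W

Final answers:
1. V_1 = 0.03366 V
2. I_R5 = 0.004157 A
3. P_R3 = 0.006692 W
4. P_total = 0.269 W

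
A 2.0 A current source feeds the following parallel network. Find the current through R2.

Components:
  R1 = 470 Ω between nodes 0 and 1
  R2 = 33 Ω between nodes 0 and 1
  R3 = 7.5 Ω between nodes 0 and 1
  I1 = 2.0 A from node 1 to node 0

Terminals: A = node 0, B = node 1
All resistors sit directly between nodes 0 and 1, so they are in parallel and share one voltage V; the full source current 2 A splits among them.
1/R_par = 1/470 + 1/33 + 1/7.5 = 0.1658 S  =>  R_par = 6.033 Ω
V = I × R_par = 2 × 6.033 = 12.07 V
I_R2 = V/R2 = 12.07/33 = 0.3656 A

Final answer: 0.3656 A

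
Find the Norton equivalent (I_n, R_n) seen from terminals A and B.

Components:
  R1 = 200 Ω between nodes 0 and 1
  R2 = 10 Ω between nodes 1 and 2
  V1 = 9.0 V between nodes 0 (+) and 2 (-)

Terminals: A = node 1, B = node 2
Find the Thévenin equivalent first; then I_n = V_th/R_th and R_n = R_th.
Step 1 — V_th is the open-circuit voltage V_A - V_B (nothing connected across the terminals).
Nodal analysis, taking node 2 as the 0 V reference.
Source V1 fixes V_0 = 9 V.
KCL at each unknown node (sum of currents leaving = 0; resistances in Ω):
  Node 1: (V_1 - 9)/200 + (V_1 - 0)/10 = 0
Collecting terms: 0.105 × V_1 = 0.045  =>  V_1 = 0.4286 V
V_th = V_1 - V_2 = 0.4286 - 0 = 0.4286 V
Step 2 — R_th: zero the source — replace V1 by a short circuit (node 2 merges into node 0) — and find the resistance seen between A (node 1) and B (node 0).
Reduce the network between node 1 (A) and node 0 (B) by series/parallel combination:
  Rp1 = R1 ‖ R2 (parallel, both between nodes 0 and 1) = 1/(1/200 + 1/10) = 9.524 Ω
R_th = 9.524 Ω
I_n = V_th/R_th = 0.4286/9.524 = 0.045 A, and R_n = R_th = 9.524 Ω

Final answer: I_n = 0.045 A, R_n = 9.524 Ω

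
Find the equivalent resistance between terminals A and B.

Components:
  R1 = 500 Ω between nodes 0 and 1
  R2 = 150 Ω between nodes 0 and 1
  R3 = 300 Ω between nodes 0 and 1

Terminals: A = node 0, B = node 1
Reduce the network between node 0 (A) and node 1 (B) by series/parallel combination:
  Rp1 = R1 ‖ R2 ‖ R3 (parallel, all between nodes 0 and 1) = 1/(1/500 + 1/150 + 1/300) = 83.33 Ω
R_eq = 83.33 Ω

Final answer: 83.33 Ω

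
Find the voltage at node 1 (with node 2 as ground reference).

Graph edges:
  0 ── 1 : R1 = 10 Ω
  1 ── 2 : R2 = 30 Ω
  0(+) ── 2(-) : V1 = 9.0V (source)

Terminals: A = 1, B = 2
Nodal analysis, taking node 2 as the 0 V reference.
Source V1 fixes V_0 = 9 V.
KCL at each unknown node (sum of currents leaving = 0; resistances in Ω):
  Node 1: (V_1 - 9)/10 + (V_1 - 0)/30 = 0
Collecting terms: 0.1333 × V_1 = 0.9  =>  V_1 = 6.75 V
The requested potential is V_1 = 6.75 V.

Final answer: V_1 = 6.75 V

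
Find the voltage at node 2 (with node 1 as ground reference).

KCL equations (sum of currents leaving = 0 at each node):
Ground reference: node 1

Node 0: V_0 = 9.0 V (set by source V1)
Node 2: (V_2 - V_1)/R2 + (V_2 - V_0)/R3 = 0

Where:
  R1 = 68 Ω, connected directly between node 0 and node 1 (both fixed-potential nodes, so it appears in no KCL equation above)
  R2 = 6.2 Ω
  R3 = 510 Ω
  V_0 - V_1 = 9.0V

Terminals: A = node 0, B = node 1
Nodal analysis, taking node 1 as the 0 V reference.
Source V1 fixes V_0 = 9 V.
KCL at each unknown node (sum of currents leaving = 0; resistances in Ω):
  Node 2: (V_2 - 0)/6.2 + (V_2 - 9)/510 = 0
Collecting terms: 0.1633 × V_2 = 0.01765  =>  V_2 = 0.1081 V
The requested potential is V_2 = 0.1081 V.

Final answer: V_2 = 0.1081 V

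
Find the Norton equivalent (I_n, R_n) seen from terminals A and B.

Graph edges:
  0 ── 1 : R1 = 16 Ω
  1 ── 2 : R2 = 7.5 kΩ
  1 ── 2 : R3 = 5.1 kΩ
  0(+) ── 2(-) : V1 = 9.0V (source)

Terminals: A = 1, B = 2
Find the Thévenin equivalent first; then I_n = V_th/R_th and R_n = R_th.
Step 1 — V_th is the open-circuit voltage V_A - V_B (nothing connected across the terminals).
Nodal analysis, taking node 2 as the 0 V reference.
Source V1 fixes V_0 = 9 V.
KCL at each unknown node (sum of currents leaving = 0; resistances in Ω):
  Node 1: (V_1 - 9)/16 + (V_1 - 0)/7500 + (V_1 - 0)/5100 = 0
Collecting terms: 0.06283 × V_1 = 0.5625  =>  V_1 = 8.953 V
V_th = V_1 - V_2 = 8.953 - 0 = 8.953 V
Step 2 — R_th: zero the source — replace V1 by a short circuit (node 2 merges into node 0) — and find the resistance seen between A (node 1) and B (node 0).
Reduce the network between node 1 (A) and node 0 (B) by series/parallel combination:
  Rp1 = R1 ‖ R2 ‖ R3 (parallel, all between nodes 0 and 1) = 1/(1/16 + 1/7500 + 1/5100) = 15.92 Ω
R_th = 15.92 Ω
I_n = V_th/R_th = 8.953/15.92 = 0.5625 A, and R_n = R_th = 15.92 Ω

Final answer: I_n = 0.5625 A, R_n = 15.92 Ω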